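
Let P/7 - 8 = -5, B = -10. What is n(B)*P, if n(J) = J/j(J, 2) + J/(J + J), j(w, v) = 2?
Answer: -189/2 ≈ -94.500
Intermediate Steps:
P = 21 (P = 56 + 7*(-5) = 56 - 35 = 21)
n(J) = 1/2 + J/2 (n(J) = J/2 + J/(J + J) = J*(1/2) + J/((2*J)) = J/2 + J*(1/(2*J)) = J/2 + 1/2 = 1/2 + J/2)
n(B)*P = (1/2 + (1/2)*(-10))*21 = (1/2 - 5)*21 = -9/2*21 = -189/2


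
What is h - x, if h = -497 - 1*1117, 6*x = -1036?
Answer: -4324/3 ≈ -1441.3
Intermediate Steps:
x = -518/3 (x = (⅙)*(-1036) = -518/3 ≈ -172.67)
h = -1614 (h = -497 - 1117 = -1614)
h - x = -1614 - 1*(-518/3) = -1614 + 518/3 = -4324/3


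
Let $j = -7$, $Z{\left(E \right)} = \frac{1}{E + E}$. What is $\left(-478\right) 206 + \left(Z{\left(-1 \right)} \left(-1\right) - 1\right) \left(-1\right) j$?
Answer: $- \frac{196943}{2} \approx -98472.0$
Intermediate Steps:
$Z{\left(E \right)} = \frac{1}{2 E}$
$\left(-478\right) 206 + \left(Z{\left(-1 \right)} \left(-1\right) - 1\right) \left(-1\right) j = \left(-478\right) 206 + \left(\frac{1}{2 \left(-1\right)} \left(-1\right) - 1\right) \left(-1\right) \left(-7\right) = -98468 + \left(\frac{1}{2} \left(-1\right) \left(-1\right) - 1\right) \left(-1\right) \left(-7\right) = -98468 + \left(\left(- \frac{1}{2}\right) \left(-1\right) - 1\right) \left(-1\right) \left(-7\right) = -98468 + \left(\frac{1}{2} - 1\right) \left(-1\right) \left(-7\right) = -98468 + \left(- \frac{1}{2}\right) \left(-1\right) \left(-7\right) = -98468 + \frac{1}{2} \left(-7\right) = -98468 - \frac{7}{2} = - \frac{196943}{2}$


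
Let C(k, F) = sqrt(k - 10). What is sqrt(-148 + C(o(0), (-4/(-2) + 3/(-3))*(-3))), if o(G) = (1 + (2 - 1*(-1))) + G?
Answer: sqrt(-148 + I*sqrt(6)) ≈ 0.1007 + 12.166*I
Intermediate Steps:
o(G) = 4 + G (o(G) = (1 + (2 + 1)) + G = (1 + 3) + G = 4 + G)
C(k, F) = sqrt(-10 + k)
sqrt(-148 + C(o(0), (-4/(-2) + 3/(-3))*(-3))) = sqrt(-148 + sqrt(-10 + (4 + 0))) = sqrt(-148 + sqrt(-10 + 4)) = sqrt(-148 + sqrt(-6)) = sqrt(-148 + I*sqrt(6))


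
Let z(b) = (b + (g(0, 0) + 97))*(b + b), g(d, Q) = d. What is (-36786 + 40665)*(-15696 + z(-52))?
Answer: -79038504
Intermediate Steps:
z(b) = 2*b*(97 + b) (z(b) = (b + (0 + 97))*(b + b) = (b + 97)*(2*b) = (97 + b)*(2*b) = 2*b*(97 + b))
(-36786 + 40665)*(-15696 + z(-52)) = (-36786 + 40665)*(-15696 + 2*(-52)*(97 - 52)) = 3879*(-15696 + 2*(-52)*45) = 3879*(-15696 - 4680) = 3879*(-20376) = -79038504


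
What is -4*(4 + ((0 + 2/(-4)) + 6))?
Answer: -38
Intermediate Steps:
-4*(4 + ((0 + 2/(-4)) + 6)) = -4*(4 + ((0 + 2*(-¼)) + 6)) = -4*(4 + ((0 - ½) + 6)) = -4*(4 + (-½ + 6)) = -4*(4 + 11/2) = -4*19/2 = -38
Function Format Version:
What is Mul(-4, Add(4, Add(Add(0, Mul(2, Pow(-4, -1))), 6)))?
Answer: -38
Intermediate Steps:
Mul(-4, Add(4, Add(Add(0, Mul(2, Pow(-4, -1))), 6))) = Mul(-4, Add(4, Add(Add(0, Mul(2, Rational(-1, 4))), 6))) = Mul(-4, Add(4, Add(Add(0, Rational(-1, 2)), 6))) = Mul(-4, Add(4, Add(Rational(-1, 2), 6))) = Mul(-4, Add(4, Rational(11, 2))) = Mul(-4, Rational(19, 2)) = -38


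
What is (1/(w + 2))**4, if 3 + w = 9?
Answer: 1/4096 ≈ 0.00024414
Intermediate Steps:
w = 6 (w = -3 + 9 = 6)
(1/(w + 2))**4 = (1/(6 + 2))**4 = (1/8)**4 = 1/4096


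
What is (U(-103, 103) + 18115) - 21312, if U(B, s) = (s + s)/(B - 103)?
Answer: -3198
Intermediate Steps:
U(B, s) = 2*s/(-103 + B) (U(B, s) = (2*s)/(-103 + B) = 2*s/(-103 + B))
(U(-103, 103) + 18115) - 21312 = (2*103/(-103 - 103) + 18115) - 21312 = (2*103/(-206) + 18115) - 21312 = (2*103*(-1/206) + 18115) - 21312 = (-1 + 18115) - 21312 = 18114 - 21312 = -3198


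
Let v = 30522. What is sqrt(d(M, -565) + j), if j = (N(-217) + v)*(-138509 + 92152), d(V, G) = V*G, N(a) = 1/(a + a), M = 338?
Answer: I*sqrt(266542428152406)/434 ≈ 37618.0*I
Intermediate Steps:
N(a) = 1/(2*a)
d(V, G) = G*V
j = -614070179279/434 (j = ((1/2)/(-217) + 30522)*(-138509 + 92152) = ((1/2)*(-1/217) + 30522)*(-46357) = (-1/434 + 30522)*(-46357) = (13246547/434)*(-46357) = -614070179279/434 ≈ -1.4149e+9)
sqrt(d(M, -565) + j) = sqrt(-565*338 - 614070179279/434) = sqrt(-190970 - 614070179279/434) = sqrt(-614153060259/434) = I*sqrt(266542428152406)/434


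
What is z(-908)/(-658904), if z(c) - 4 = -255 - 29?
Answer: 35/82363 ≈ 0.00042495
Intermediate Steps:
z(c) = -280 (z(c) = 4 + (-255 - 29) = 4 - 284 = -280)
z(-908)/(-658904) = -280/(-658904) = -280*(-1/658904) = 35/82363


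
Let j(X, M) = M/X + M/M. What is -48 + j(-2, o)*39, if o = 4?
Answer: -87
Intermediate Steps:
j(X, M) = 1 + M/X (j(X, M) = M/X + 1 = 1 + M/X)
-48 + j(-2, o)*39 = -48 + ((4 - 2)/(-2))*39 = -48 - ½*2*39 = -48 - 1*39 = -48 - 39 = -87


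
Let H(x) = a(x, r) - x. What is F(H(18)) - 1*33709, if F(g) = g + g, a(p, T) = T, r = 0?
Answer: -33745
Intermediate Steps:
H(x) = -x (H(x) = 0 - x = -x)
F(g) = 2*g
F(H(18)) - 1*33709 = 2*(-1*18) - 1*33709 = 2*(-18) - 33709 = -36 - 33709 = -33745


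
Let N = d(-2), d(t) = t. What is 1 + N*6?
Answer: -11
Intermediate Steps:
N = -2
1 + N*6 = 1 - 2*6 = 1 - 12 = -11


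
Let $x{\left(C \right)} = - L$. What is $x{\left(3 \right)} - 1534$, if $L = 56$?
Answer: $-1590$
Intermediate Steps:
$x{\left(C \right)} = -56$ ($x{\left(C \right)} = \left(-1\right) 56 = -56$)
$x{\left(3 \right)} - 1534 = -56 - 1534 = -1590$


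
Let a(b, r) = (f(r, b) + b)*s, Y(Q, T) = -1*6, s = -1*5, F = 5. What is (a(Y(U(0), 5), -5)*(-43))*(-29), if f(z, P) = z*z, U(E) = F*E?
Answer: -118465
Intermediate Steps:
s = -5
U(E) = 5*E
f(z, P) = z²
Y(Q, T) = -6
a(b, r) = -5*b - 5*r² (a(b, r) = (r² + b)*(-5) = (b + r²)*(-5) = -5*b - 5*r²)
(a(Y(U(0), 5), -5)*(-43))*(-29) = ((-5*(-6) - 5*(-5)²)*(-43))*(-29) = ((30 - 5*25)*(-43))*(-29) = ((30 - 125)*(-43))*(-29) = -95*(-43)*(-29) = 4085*(-29) = -118465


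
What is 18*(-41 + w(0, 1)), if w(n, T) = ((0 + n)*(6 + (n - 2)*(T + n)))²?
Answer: -738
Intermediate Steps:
w(n, T) = n²*(6 + (-2 + n)*(T + n))² (w(n, T) = (n*(6 + (-2 + n)*(T + n)))² = n²*(6 + (-2 + n)*(T + n))²)
18*(-41 + w(0, 1)) = 18*(-41 + 0²*(6 + 0² - 2*1 - 2*0 + 1*0)²) = 18*(-41 + 0*(6 + 0 - 2 + 0 + 0)²) = 18*(-41 + 0*4²) = 18*(-41 + 0*16) = 18*(-41 + 0) = 18*(-41) = -738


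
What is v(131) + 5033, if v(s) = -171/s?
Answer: 659152/131 ≈ 5031.7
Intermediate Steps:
v(131) + 5033 = -171/131 + 5033 = 659152/131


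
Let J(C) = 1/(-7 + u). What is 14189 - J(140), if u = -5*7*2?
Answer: 1092554/77 ≈ 14189.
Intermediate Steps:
u = -70 (u = -35*2 = -70)
J(C) = -1/77 (J(C) = 1/(-7 - 70) = 1/(-77) = -1/77)
14189 - J(140) = 14189 - 1*(-1/77) = 14189 + 1/77 = 1092554/77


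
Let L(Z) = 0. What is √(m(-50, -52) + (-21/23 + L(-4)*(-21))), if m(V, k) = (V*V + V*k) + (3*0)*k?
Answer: 3*√299713/23 ≈ 71.408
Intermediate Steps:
m(V, k) = V² + V*k (m(V, k) = (V² + V*k) + 0*k = (V² + V*k) + 0 = V² + V*k)
√(m(-50, -52) + (-21/23 + L(-4)*(-21))) = √(-50*(-50 - 52) + (-21/23 + 0*(-21))) = √(-50*(-102) + (-21*1/23 + 0)) = √(5100 + (-21/23 + 0)) = √(5100 - 21/23) = √(117279/23) = 3*√299713/23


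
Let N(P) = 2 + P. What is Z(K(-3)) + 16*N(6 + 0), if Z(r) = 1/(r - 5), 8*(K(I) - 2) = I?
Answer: 3448/27 ≈ 127.70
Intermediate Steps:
K(I) = 2 + I/8
Z(r) = 1/(-5 + r)
Z(K(-3)) + 16*N(6 + 0) = 1/(-5 + (2 + (1/8)*(-3))) + 16*(2 + (6 + 0)) = 1/(-5 + (2 - 3/8)) + 16*(2 + 6) = 1/(-5 + 13/8) + 16*8 = 1/(-27/8) + 128 = -8/27 + 128 = 3448/27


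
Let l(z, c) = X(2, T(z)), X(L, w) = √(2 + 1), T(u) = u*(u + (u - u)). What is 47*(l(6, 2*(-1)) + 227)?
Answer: 10669 + 47*√3 ≈ 10750.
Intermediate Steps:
T(u) = u² (T(u) = u*(u + 0) = u*u = u²)
X(L, w) = √3
l(z, c) = √3
47*(l(6, 2*(-1)) + 227) = 47*(√3 + 227) = 47*(227 + √3) = 10669 + 47*√3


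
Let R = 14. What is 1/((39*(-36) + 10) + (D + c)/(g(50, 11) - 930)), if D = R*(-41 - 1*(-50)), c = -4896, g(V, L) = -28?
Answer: -479/665341 ≈ -0.00071993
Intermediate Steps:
D = 126 (D = 14*(-41 - 1*(-50)) = 14*(-41 + 50) = 14*9 = 126)
1/((39*(-36) + 10) + (D + c)/(g(50, 11) - 930)) = 1/((39*(-36) + 10) + (126 - 4896)/(-28 - 930)) = 1/((-1404 + 10) - 4770/(-958)) = 1/(-1394 - 4770*(-1/958)) = 1/(-1394 + 2385/479) = 1/(-665341/479) = -479/665341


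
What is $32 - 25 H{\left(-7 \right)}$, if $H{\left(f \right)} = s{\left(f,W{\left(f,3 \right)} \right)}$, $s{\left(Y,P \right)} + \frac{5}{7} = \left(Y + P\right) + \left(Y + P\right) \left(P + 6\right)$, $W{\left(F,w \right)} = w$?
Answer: $\frac{7349}{7} \approx 1049.9$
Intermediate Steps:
$s{\left(Y,P \right)} = - \frac{5}{7} + P + Y + \left(6 + P\right) \left(P + Y\right)$ ($s{\left(Y,P \right)} = - \frac{5}{7} + \left(\left(Y + P\right) + \left(Y + P\right) \left(P + 6\right)\right) = - \frac{5}{7} + \left(\left(P + Y\right) + \left(P + Y\right) \left(6 + P\right)\right) = - \frac{5}{7} + \left(\left(P + Y\right) + \left(6 + P\right) \left(P + Y\right)\right) = - \frac{5}{7} + \left(P + Y + \left(6 + P\right) \left(P + Y\right)\right) = - \frac{5}{7} + P + Y + \left(6 + P\right) \left(P + Y\right)$)
$H{\left(f \right)} = \frac{205}{7} + 10 f$ ($H{\left(f \right)} = - \frac{5}{7} + 3^{2} + 7 \cdot 3 + 7 f + 3 f = - \frac{5}{7} + 9 + 21 + 7 f + 3 f = \frac{205}{7} + 10 f$)
$32 - 25 H{\left(-7 \right)} = 32 - 25 \left(\frac{205}{7} + 10 \left(-7\right)\right) = 32 - 25 \left(\frac{205}{7} - 70\right) = 32 - - \frac{7125}{7} = 32 + \frac{7125}{7} = \frac{7349}{7}$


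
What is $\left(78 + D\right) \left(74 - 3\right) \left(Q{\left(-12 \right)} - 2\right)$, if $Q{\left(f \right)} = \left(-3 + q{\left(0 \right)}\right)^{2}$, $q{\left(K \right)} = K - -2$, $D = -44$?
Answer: $-2414$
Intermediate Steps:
$q{\left(K \right)} = 2 + K$ ($q{\left(K \right)} = K + 2 = 2 + K$)
$Q{\left(f \right)} = 1$ ($Q{\left(f \right)} = \left(-3 + \left(2 + 0\right)\right)^{2} = \left(-3 + 2\right)^{2} = \left(-1\right)^{2} = 1$)
$\left(78 + D\right) \left(74 - 3\right) \left(Q{\left(-12 \right)} - 2\right) = \left(78 - 44\right) \left(74 - 3\right) \left(1 - 2\right) = 34 \cdot 71 \left(-1\right) = 2414 \left(-1\right) = -2414$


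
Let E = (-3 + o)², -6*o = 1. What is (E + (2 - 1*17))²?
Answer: 32041/1296 ≈ 24.723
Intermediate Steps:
o = -⅙ (o = -⅙*1 = -⅙ ≈ -0.16667)
E = 361/36 (E = (-3 - ⅙)² = (-19/6)² = 361/36 ≈ 10.028)
(E + (2 - 1*17))² = (361/36 + (2 - 1*17))² = (361/36 + (2 - 17))² = (361/36 - 15)² = (-179/36)² = 32041/1296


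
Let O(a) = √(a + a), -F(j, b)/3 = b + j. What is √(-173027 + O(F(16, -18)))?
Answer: √(-173027 + 2*√3) ≈ 415.96*I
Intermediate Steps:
F(j, b) = -3*b - 3*j (F(j, b) = -3*(b + j) = -3*b - 3*j)
O(a) = √2*√a (O(a) = √(2*a) = √2*√a)
√(-173027 + O(F(16, -18))) = √(-173027 + √2*√(-3*(-18) - 3*16)) = √(-173027 + √2*√(54 - 48)) = √(-173027 + √2*√6) = √(-173027 + 2*√3)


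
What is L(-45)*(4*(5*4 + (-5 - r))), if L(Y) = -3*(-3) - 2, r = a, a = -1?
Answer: 448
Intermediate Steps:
r = -1
L(Y) = 7 (L(Y) = 9 - 2 = 7)
L(-45)*(4*(5*4 + (-5 - r))) = 7*(4*(5*4 + (-5 - 1*(-1)))) = 7*(4*(20 + (-5 + 1))) = 7*(4*(20 - 4)) = 7*(4*16) = 7*64 = 448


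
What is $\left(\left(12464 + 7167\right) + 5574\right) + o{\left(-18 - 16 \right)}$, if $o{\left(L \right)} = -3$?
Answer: $25202$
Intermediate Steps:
$\left(\left(12464 + 7167\right) + 5574\right) + o{\left(-18 - 16 \right)} = \left(\left(12464 + 7167\right) + 5574\right) - 3 = \left(19631 + 5574\right) - 3 = 25205 - 3 = 25202$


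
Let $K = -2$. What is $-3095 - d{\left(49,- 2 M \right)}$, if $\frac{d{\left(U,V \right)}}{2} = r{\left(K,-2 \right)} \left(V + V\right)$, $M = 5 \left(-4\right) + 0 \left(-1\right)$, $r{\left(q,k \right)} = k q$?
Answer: $-3735$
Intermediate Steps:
$M = -20$ ($M = -20 + 0 = -20$)
$d{\left(U,V \right)} = 16 V$ ($d{\left(U,V \right)} = 2 \left(-2\right) \left(-2\right) \left(V + V\right) = 2 \cdot 4 \cdot 2 V = 2 \cdot 8 V = 16 V$)
$-3095 - d{\left(49,- 2 M \right)} = -3095 - 16 \left(\left(-2\right) \left(-20\right)\right) = -3095 - 16 \cdot 40 = -3095 - 640 = -3735$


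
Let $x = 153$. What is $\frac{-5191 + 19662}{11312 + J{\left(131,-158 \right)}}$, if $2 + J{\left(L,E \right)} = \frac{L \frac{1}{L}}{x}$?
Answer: $\frac{2214063}{1730431} \approx 1.2795$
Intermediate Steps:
$J{\left(L,E \right)} = - \frac{305}{153}$ ($J{\left(L,E \right)} = -2 + \frac{L \frac{1}{L}}{153} = -2 + 1 \cdot \frac{1}{153} = -2 + \frac{1}{153} = - \frac{305}{153}$)
$\frac{-5191 + 19662}{11312 + J{\left(131,-158 \right)}} = \frac{-5191 + 19662}{11312 - \frac{305}{153}} = \frac{14471}{\frac{1730431}{153}} = 14471 \cdot \frac{153}{1730431} = \frac{2214063}{1730431}$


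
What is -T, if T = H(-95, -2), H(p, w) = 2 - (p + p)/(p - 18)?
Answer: -36/113 ≈ -0.31858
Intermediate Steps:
H(p, w) = 2 - 2*p/(-18 + p)
T = 36/113 (T = -36/(-18 - 95) = -36/(-113) = -36*(-1/113) = 36/113 ≈ 0.31858)
-T = -1*36/113 = -36/113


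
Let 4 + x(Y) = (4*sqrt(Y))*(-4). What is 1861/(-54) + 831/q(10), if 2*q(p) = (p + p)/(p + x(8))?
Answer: 125317/270 - 13296*sqrt(2)/5 ≈ -3296.5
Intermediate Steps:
x(Y) = -4 - 16*sqrt(Y) (x(Y) = -4 + (4*sqrt(Y))*(-4) = -4 - 16*sqrt(Y))
q(p) = p/(-4 + p - 32*sqrt(2)) (q(p) = ((p + p)/(p + (-4 - 32*sqrt(2))))/2 = ((2*p)/(p + (-4 - 32*sqrt(2))))/2 = ((2*p)/(-4 + p - 32*sqrt(2)))/2 = (2*p/(-4 + p - 32*sqrt(2)))/2 = p/(-4 + p - 32*sqrt(2)))
1861/(-54) + 831/q(10) = 1861/(-54) + 831/((10/(-4 + 10 - 32*sqrt(2)))) = 1861*(-1/54) + 831/((10/(6 - 32*sqrt(2)))) = -1861/54 + 831*(3/5 - 16*sqrt(2)/5) = -1861/54 + (2493/5 - 13296*sqrt(2)/5) = 125317/270 - 13296*sqrt(2)/5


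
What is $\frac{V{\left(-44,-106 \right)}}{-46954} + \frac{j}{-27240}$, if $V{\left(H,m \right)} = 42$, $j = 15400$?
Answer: $- \frac{9052946}{15987837} \approx -0.56624$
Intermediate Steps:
$\frac{V{\left(-44,-106 \right)}}{-46954} + \frac{j}{-27240} = \frac{42}{-46954} + \frac{15400}{-27240} = 42 \left(- \frac{1}{46954}\right) + 15400 \left(- \frac{1}{27240}\right) = - \frac{21}{23477} - \frac{385}{681} = - \frac{9052946}{15987837}$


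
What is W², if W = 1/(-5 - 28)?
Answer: 1/1089 ≈ 0.00091827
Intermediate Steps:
W = -1/33 (W = 1/(-33) = -1/33 ≈ -0.030303)
W² = (-1/33)² = 1/1089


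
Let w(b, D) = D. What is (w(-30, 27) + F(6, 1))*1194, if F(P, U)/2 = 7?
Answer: 48954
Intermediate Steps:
F(P, U) = 14 (F(P, U) = 2*7 = 14)
(w(-30, 27) + F(6, 1))*1194 = (27 + 14)*1194 = 41*1194 = 48954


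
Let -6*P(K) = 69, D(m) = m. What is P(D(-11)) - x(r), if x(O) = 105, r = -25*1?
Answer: -233/2 ≈ -116.50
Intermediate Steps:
r = -25
P(K) = -23/2 (P(K) = -1/6*69 = -23/2)
P(D(-11)) - x(r) = -23/2 - 1*105 = -23/2 - 105 = -233/2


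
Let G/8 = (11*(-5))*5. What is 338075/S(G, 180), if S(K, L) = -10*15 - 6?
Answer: -338075/156 ≈ -2167.1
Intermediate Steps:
G = -2200 (G = 8*((11*(-5))*5) = 8*(-55*5) = 8*(-275) = -2200)
S(K, L) = -156 (S(K, L) = -150 - 6 = -156)
338075/S(G, 180) = 338075/(-156) = 338075*(-1/156) = -338075/156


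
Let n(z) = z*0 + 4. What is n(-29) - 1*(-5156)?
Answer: 5160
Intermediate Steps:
n(z) = 4 (n(z) = 0 + 4 = 4)
n(-29) - 1*(-5156) = 4 - 1*(-5156) = 4 + 5156 = 5160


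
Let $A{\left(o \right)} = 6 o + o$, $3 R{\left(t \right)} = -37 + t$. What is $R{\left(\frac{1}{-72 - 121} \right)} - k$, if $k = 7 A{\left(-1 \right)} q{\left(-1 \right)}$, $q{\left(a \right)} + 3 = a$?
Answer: $- \frac{120626}{579} \approx -208.33$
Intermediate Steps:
$R{\left(t \right)} = - \frac{37}{3} + \frac{t}{3}$ ($R{\left(t \right)} = \frac{-37 + t}{3} = - \frac{37}{3} + \frac{t}{3}$)
$q{\left(a \right)} = -3 + a$
$A{\left(o \right)} = 7 o$
$k = 196$ ($k = 7 \cdot 7 \left(-1\right) \left(-3 - 1\right) = 7 \left(-7\right) \left(-4\right) = \left(-49\right) \left(-4\right) = 196$)
$R{\left(\frac{1}{-72 - 121} \right)} - k = \left(- \frac{37}{3} + \frac{1}{3 \left(-72 - 121\right)}\right) - 196 = \left(- \frac{37}{3} + \frac{1}{3 \left(-193\right)}\right) - 196 = \left(- \frac{37}{3} + \frac{1}{3} \left(- \frac{1}{193}\right)\right) - 196 = \left(- \frac{37}{3} - \frac{1}{579}\right) - 196 = - \frac{7142}{579} - 196 = - \frac{120626}{579}$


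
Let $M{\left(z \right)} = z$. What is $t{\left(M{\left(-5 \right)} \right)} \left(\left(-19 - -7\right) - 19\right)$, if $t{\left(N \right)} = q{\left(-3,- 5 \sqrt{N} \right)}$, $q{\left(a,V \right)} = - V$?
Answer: $- 155 i \sqrt{5} \approx - 346.59 i$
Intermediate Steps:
$t{\left(N \right)} = 5 \sqrt{N}$ ($t{\left(N \right)} = - \left(-5\right) \sqrt{N} = 5 \sqrt{N}$)
$t{\left(M{\left(-5 \right)} \right)} \left(\left(-19 - -7\right) - 19\right) = 5 \sqrt{-5} \left(\left(-19 - -7\right) - 19\right) = 5 i \sqrt{5} \left(\left(-19 + 7\right) - 19\right) = 5 i \sqrt{5} \left(-12 - 19\right) = 5 i \sqrt{5} \left(-31\right) = - 155 i \sqrt{5}$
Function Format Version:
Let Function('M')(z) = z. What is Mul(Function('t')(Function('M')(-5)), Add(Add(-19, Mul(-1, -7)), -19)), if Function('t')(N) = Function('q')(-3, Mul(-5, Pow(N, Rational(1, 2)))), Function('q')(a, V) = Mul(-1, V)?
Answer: Mul(-155, I, Pow(5, Rational(1, 2))) ≈ Mul(-346.59, I)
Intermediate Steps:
Function('t')(N) = Mul(5, Pow(N, Rational(1, 2))) (Function('t')(N) = Mul(-1, Mul(-5, Pow(N, Rational(1, 2)))) = Mul(5, Pow(N, Rational(1, 2))))
Mul(Function('t')(Function('M')(-5)), Add(Add(-19, Mul(-1, -7)), -19)) = Mul(Mul(5, Pow(-5, Rational(1, 2))), Add(Add(-19, Mul(-1, -7)), -19)) = Mul(Mul(5, Mul(I, Pow(5, Rational(1, 2)))), Add(Add(-19, 7), -19)) = Mul(Mul(5, I, Pow(5, Rational(1, 2))), Add(-12, -19)) = Mul(Mul(5, I, Pow(5, Rational(1, 2))), -31) = Mul(-155, I, Pow(5, Rational(1, 2)))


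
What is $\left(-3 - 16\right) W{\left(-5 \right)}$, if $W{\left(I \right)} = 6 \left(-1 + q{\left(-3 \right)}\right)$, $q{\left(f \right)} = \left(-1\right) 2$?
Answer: $342$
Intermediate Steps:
$q{\left(f \right)} = -2$
$W{\left(I \right)} = -18$ ($W{\left(I \right)} = 6 \left(-1 - 2\right) = 6 \left(-3\right) = -18$)
$\left(-3 - 16\right) W{\left(-5 \right)} = \left(-3 - 16\right) \left(-18\right) = \left(-19\right) \left(-18\right) = 342$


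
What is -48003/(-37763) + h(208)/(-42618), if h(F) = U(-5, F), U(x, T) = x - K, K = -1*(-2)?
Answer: 2046056195/1609383534 ≈ 1.2713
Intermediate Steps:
K = 2
U(x, T) = -2 + x (U(x, T) = x - 1*2 = x - 2 = -2 + x)
h(F) = -7 (h(F) = -2 - 5 = -7)
-48003/(-37763) + h(208)/(-42618) = -48003/(-37763) - 7/(-42618) = -48003*(-1/37763) - 7*(-1/42618) = 48003/37763 + 7/42618 = 2046056195/1609383534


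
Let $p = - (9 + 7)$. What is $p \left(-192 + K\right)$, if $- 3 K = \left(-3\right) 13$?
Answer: $2864$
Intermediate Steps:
$K = 13$ ($K = - \frac{\left(-3\right) 13}{3} = \left(- \frac{1}{3}\right) \left(-39\right) = 13$)
$p = -16$ ($p = \left(-1\right) 16 = -16$)
$p \left(-192 + K\right) = - 16 \left(-192 + 13\right) = \left(-16\right) \left(-179\right) = 2864$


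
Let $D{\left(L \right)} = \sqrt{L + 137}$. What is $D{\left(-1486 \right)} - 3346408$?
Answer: $-3346408 + i \sqrt{1349} \approx -3.3464 \cdot 10^{6} + 36.729 i$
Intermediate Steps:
$D{\left(L \right)} = \sqrt{137 + L}$
$D{\left(-1486 \right)} - 3346408 = \sqrt{137 - 1486} - 3346408 = \sqrt{-1349} - 3346408 = i \sqrt{1349} - 3346408 = -3346408 + i \sqrt{1349}$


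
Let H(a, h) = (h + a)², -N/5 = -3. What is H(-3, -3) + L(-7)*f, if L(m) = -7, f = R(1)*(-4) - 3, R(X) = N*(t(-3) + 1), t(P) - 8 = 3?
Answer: 5097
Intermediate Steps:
t(P) = 11 (t(P) = 8 + 3 = 11)
N = 15 (N = -5*(-3) = 15)
H(a, h) = (a + h)²
R(X) = 180 (R(X) = 15*(11 + 1) = 15*12 = 180)
f = -723 (f = 180*(-4) - 3 = -720 - 3 = -723)
H(-3, -3) + L(-7)*f = (-3 - 3)² - 7*(-723) = (-6)² + 5061 = 36 + 5061 = 5097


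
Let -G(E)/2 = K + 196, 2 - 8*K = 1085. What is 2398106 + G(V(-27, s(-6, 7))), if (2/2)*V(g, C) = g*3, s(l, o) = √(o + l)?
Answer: 9591939/4 ≈ 2.3980e+6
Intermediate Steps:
K = -1083/8 (K = ¼ - ⅛*1085 = ¼ - 1085/8 = -1083/8 ≈ -135.38)
s(l, o) = √(l + o)
V(g, C) = 3*g (V(g, C) = g*3 = 3*g)
G(E) = -485/4 (G(E) = -2*(-1083/8 + 196) = -2*485/8 = -485/4)
2398106 + G(V(-27, s(-6, 7))) = 2398106 - 485/4 = 9591939/4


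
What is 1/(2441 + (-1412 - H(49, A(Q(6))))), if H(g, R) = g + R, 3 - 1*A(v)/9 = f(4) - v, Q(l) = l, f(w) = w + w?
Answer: 1/971 ≈ 0.0010299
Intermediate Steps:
f(w) = 2*w
A(v) = -45 + 9*v (A(v) = 27 - 9*(2*4 - v) = 27 - 9*(8 - v) = 27 + (-72 + 9*v) = -45 + 9*v)
H(g, R) = R + g
1/(2441 + (-1412 - H(49, A(Q(6))))) = 1/(2441 + (-1412 - ((-45 + 9*6) + 49))) = 1/(2441 + (-1412 - ((-45 + 54) + 49))) = 1/(2441 + (-1412 - (9 + 49))) = 1/(2441 + (-1412 - 1*58)) = 1/(2441 + (-1412 - 58)) = 1/(2441 - 1470) = 1/971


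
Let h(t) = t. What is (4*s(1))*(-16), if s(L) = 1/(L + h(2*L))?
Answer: -64/3 ≈ -21.333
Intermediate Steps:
s(L) = 1/(3*L) (s(L) = 1/(L + 2*L) = 1/(3*L))
(4*s(1))*(-16) = (4*((⅓)/1))*(-16) = (4*((⅓)*1))*(-16) = (4*(⅓))*(-16) = (4/3)*(-16) = -64/3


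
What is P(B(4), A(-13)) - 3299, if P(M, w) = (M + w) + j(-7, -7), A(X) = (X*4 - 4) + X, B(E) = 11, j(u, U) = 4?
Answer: -3353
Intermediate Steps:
A(X) = -4 + 5*X (A(X) = (4*X - 4) + X = (-4 + 4*X) + X = -4 + 5*X)
P(M, w) = 4 + M + w (P(M, w) = (M + w) + 4 = 4 + M + w)
P(B(4), A(-13)) - 3299 = (4 + 11 + (-4 + 5*(-13))) - 3299 = (4 + 11 + (-4 - 65)) - 3299 = (4 + 11 - 69) - 3299 = -54 - 3299 = -3353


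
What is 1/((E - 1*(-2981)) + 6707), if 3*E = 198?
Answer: 1/9754 ≈ 0.00010252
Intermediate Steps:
E = 66 (E = (1/3)*198 = 66)
1/((E - 1*(-2981)) + 6707) = 1/((66 - 1*(-2981)) + 6707) = 1/((66 + 2981) + 6707) = 1/(3047 + 6707) = 1/9754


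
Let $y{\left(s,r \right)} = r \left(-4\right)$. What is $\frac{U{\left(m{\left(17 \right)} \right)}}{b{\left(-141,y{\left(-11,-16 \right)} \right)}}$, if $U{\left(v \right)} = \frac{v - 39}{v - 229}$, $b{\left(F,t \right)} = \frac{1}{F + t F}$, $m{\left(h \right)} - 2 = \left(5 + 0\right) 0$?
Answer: $- \frac{339105}{227} \approx -1493.9$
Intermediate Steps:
$y{\left(s,r \right)} = - 4 r$
$m{\left(h \right)} = 2$ ($m{\left(h \right)} = 2 + \left(5 + 0\right) 0 = 2 + 5 \cdot 0 = 2 + 0 = 2$)
$b{\left(F,t \right)} = \frac{1}{F + F t}$
$U{\left(v \right)} = \frac{-39 + v}{-229 + v}$
$\frac{U{\left(m{\left(17 \right)} \right)}}{b{\left(-141,y{\left(-11,-16 \right)} \right)}} = \frac{\frac{1}{-229 + 2} \left(-39 + 2\right)}{\frac{1}{-141} \frac{1}{1 - -64}} = \frac{\frac{1}{-227} \left(-37\right)}{\left(- \frac{1}{141}\right) \frac{1}{1 + 64}} = \frac{\left(- \frac{1}{227}\right) \left(-37\right)}{\left(- \frac{1}{141}\right) \frac{1}{65}} = \frac{37}{227 \left(\left(- \frac{1}{141}\right) \frac{1}{65}\right)} = \frac{37}{227 \left(- \frac{1}{9165}\right)} = \frac{37}{227} \left(-9165\right) = - \frac{339105}{227}$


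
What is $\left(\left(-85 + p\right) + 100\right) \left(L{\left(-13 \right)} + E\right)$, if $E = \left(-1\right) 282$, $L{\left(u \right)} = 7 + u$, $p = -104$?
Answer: $25632$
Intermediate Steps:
$E = -282$
$\left(\left(-85 + p\right) + 100\right) \left(L{\left(-13 \right)} + E\right) = \left(\left(-85 - 104\right) + 100\right) \left(\left(7 - 13\right) - 282\right) = \left(-189 + 100\right) \left(-6 - 282\right) = \left(-89\right) \left(-288\right) = 25632$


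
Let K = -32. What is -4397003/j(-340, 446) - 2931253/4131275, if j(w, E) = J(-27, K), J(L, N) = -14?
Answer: 18165187531283/57837850 ≈ 3.1407e+5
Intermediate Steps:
j(w, E) = -14
-4397003/j(-340, 446) - 2931253/4131275 = -4397003/(-14) - 2931253/4131275 = -4397003*(-1/14) - 2931253*1/4131275 = 4397003/14 - 2931253/4131275 = 18165187531283/57837850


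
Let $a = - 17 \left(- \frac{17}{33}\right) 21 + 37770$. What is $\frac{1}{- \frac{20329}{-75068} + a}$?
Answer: $\frac{825748}{31340588143} \approx 2.6348 \cdot 10^{-5}$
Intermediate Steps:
$a = \frac{417493}{11}$ ($a = - 17 \left(\left(-17\right) \frac{1}{33}\right) 21 + 37770 = \left(-17\right) \left(- \frac{17}{33}\right) 21 + 37770 = \frac{289}{33} \cdot 21 + 37770 = \frac{2023}{11} + 37770 = \frac{417493}{11} \approx 37954.0$)
$\frac{1}{- \frac{20329}{-75068} + a} = \frac{1}{- \frac{20329}{-75068} + \frac{417493}{11}} = \frac{1}{\left(-20329\right) \left(- \frac{1}{75068}\right) + \frac{417493}{11}} = \frac{1}{\frac{20329}{75068} + \frac{417493}{11}} = \frac{1}{\frac{31340588143}{825748}} = \frac{825748}{31340588143}$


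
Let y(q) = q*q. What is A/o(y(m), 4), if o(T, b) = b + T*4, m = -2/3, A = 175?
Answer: 1575/52 ≈ 30.288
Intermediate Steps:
m = -⅔ (m = -2*⅓ = -⅔ ≈ -0.66667)
y(q) = q²
o(T, b) = b + 4*T
A/o(y(m), 4) = 175/(4 + 4*(-⅔)²) = 175/(4 + 4*(4/9)) = 175/(4 + 16/9) = 175/(52/9) = 175*(9/52) = 1575/52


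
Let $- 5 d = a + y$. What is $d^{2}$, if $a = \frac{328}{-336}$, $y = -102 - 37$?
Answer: $\frac{34562641}{44100} \approx 783.73$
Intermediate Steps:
$y = -139$ ($y = -102 - 37 = -139$)
$a = - \frac{41}{42}$ ($a = 328 \left(- \frac{1}{336}\right) = - \frac{41}{42} \approx -0.97619$)
$d = \frac{5879}{210}$ ($d = - \frac{- \frac{41}{42} - 139}{5} = \left(- \frac{1}{5}\right) \left(- \frac{5879}{42}\right) = \frac{5879}{210} \approx 27.995$)
$d^{2} = \left(\frac{5879}{210}\right)^{2} = \frac{34562641}{44100}$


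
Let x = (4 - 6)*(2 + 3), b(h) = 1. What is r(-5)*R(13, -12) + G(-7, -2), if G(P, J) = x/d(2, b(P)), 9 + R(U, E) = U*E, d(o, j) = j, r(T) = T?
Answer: 815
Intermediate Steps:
x = -10 (x = -2*5 = -10)
R(U, E) = -9 + E*U (R(U, E) = -9 + U*E = -9 + E*U)
G(P, J) = -10 (G(P, J) = -10/1 = -10*1 = -10)
r(-5)*R(13, -12) + G(-7, -2) = -5*(-9 - 12*13) - 10 = -5*(-9 - 156) - 10 = -5*(-165) - 10 = 825 - 10 = 815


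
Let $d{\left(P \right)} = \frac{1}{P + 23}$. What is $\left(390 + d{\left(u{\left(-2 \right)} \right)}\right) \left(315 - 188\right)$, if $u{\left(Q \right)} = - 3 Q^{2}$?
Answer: $\frac{544957}{11} \approx 49542.0$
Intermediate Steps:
$d{\left(P \right)} = \frac{1}{23 + P}$
$\left(390 + d{\left(u{\left(-2 \right)} \right)}\right) \left(315 - 188\right) = \left(390 + \frac{1}{23 - 3 \left(-2\right)^{2}}\right) \left(315 - 188\right) = \left(390 + \frac{1}{23 - 12}\right) 127 = \left(390 + \frac{1}{11}\right) 127 = \frac{4291}{11} \cdot 127 = \frac{544957}{11}$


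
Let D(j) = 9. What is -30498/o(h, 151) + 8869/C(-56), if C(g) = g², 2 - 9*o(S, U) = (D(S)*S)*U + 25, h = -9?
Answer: -959825/48832 ≈ -19.656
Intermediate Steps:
o(S, U) = -23/9 - S*U (o(S, U) = 2/9 - ((9*S)*U + 25)/9 = 2/9 - (9*S*U + 25)/9 = 2/9 - (25 + 9*S*U)/9 = 2/9 + (-25/9 - S*U) = -23/9 - S*U)
-30498/o(h, 151) + 8869/C(-56) = -30498/(-23/9 - 1*(-9)*151) + 8869/((-56)²) = -30498/(-23/9 + 1359) + 8869/3136 = -30498/12208/9 + 8869*(1/3136) = -30498*9/12208 + 181/64 = -137241/6104 + 181/64 = -959825/48832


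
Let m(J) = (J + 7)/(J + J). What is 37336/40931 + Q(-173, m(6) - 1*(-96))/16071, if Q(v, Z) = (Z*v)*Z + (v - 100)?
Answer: -78725627623/782838864 ≈ -100.56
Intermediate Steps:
m(J) = (7 + J)/(2*J) (m(J) = (7 + J)/((2*J)) = (7 + J)*(1/(2*J)) = (7 + J)/(2*J))
Q(v, Z) = -100 + v + v*Z² (Q(v, Z) = v*Z² + (-100 + v) = -100 + v + v*Z²)
37336/40931 + Q(-173, m(6) - 1*(-96))/16071 = 37336/40931 + (-100 - 173 - 173*((½)*(7 + 6)/6 - 1*(-96))²)/16071 = 37336*(1/40931) + (-100 - 173 - 173*((½)*(⅙)*13 + 96)²)*(1/16071) = 37336/40931 + (-100 - 173 - 173*(13/12 + 96)²)*(1/16071) = 37336/40931 + (-100 - 173 - 173*(1165/12)²)*(1/16071) = 37336/40931 + (-100 - 173 - 173*1357225/144)*(1/16071) = 37336/40931 + (-100 - 173 - 234799925/144)*(1/16071) = 37336/40931 - 234839237/144*1/16071 = 37336/40931 - 234839237/2314224 = -78725627623/782838864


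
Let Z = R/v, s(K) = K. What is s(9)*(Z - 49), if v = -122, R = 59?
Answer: -54333/122 ≈ -445.35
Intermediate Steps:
Z = -59/122 (Z = 59/(-122) = 59*(-1/122) = -59/122 ≈ -0.48361)
s(9)*(Z - 49) = 9*(-59/122 - 49) = 9*(-6037/122) = -54333/122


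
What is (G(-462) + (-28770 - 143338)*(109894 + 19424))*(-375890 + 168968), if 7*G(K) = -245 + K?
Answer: 4605393106444290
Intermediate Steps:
G(K) = -35 + K/7 (G(K) = (-245 + K)/7 = -35 + K/7)
(G(-462) + (-28770 - 143338)*(109894 + 19424))*(-375890 + 168968) = ((-35 + (⅐)*(-462)) + (-28770 - 143338)*(109894 + 19424))*(-375890 + 168968) = ((-35 - 66) - 172108*129318)*(-206922) = (-101 - 22256662344)*(-206922) = -22256662445*(-206922) = 4605393106444290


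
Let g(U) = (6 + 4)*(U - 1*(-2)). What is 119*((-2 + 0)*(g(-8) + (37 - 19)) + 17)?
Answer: 12019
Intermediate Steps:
g(U) = 20 + 10*U (g(U) = 10*(U + 2) = 10*(2 + U) = 20 + 10*U)
119*((-2 + 0)*(g(-8) + (37 - 19)) + 17) = 119*((-2 + 0)*((20 + 10*(-8)) + (37 - 19)) + 17) = 119*(-2*((20 - 80) + 18) + 17) = 119*(-2*(-60 + 18) + 17) = 119*(-2*(-42) + 17) = 119*(84 + 17) = 119*101 = 12019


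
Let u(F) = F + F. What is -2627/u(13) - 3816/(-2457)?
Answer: -54319/546 ≈ -99.485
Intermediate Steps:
u(F) = 2*F
-2627/u(13) - 3816/(-2457) = -2627/(2*13) - 3816/(-2457) = -2627/26 - 3816*(-1/2457) = -2627*1/26 + 424/273 = -2627/26 + 424/273 = -54319/546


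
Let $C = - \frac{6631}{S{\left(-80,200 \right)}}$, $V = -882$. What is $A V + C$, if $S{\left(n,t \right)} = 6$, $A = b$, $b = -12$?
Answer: $\frac{56873}{6} \approx 9478.8$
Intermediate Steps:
$A = -12$
$C = - \frac{6631}{6} \approx -1105.2$
$A V + C = \left(-12\right) \left(-882\right) - \frac{6631}{6} = 10584 - \frac{6631}{6} = \frac{56873}{6}$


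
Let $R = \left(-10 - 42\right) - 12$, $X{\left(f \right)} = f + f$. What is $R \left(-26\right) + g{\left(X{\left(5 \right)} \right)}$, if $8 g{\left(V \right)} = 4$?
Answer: $\frac{3329}{2} \approx 1664.5$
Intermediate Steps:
$X{\left(f \right)} = 2 f$
$g{\left(V \right)} = \frac{1}{2}$ ($g{\left(V \right)} = \frac{1}{8} \cdot 4 = \frac{1}{2}$)
$R = -64$ ($R = -52 - 12 = -64$)
$R \left(-26\right) + g{\left(X{\left(5 \right)} \right)} = \left(-64\right) \left(-26\right) + \frac{1}{2} = 1664 + \frac{1}{2} = \frac{3329}{2}$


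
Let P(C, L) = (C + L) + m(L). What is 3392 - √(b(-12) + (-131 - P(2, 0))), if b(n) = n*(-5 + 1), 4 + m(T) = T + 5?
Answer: 3392 - I*√86 ≈ 3392.0 - 9.2736*I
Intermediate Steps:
m(T) = 1 + T (m(T) = -4 + (T + 5) = -4 + (5 + T) = 1 + T)
P(C, L) = 1 + C + 2*L (P(C, L) = (C + L) + (1 + L) = 1 + C + 2*L)
b(n) = -4*n (b(n) = n*(-4) = -4*n)
3392 - √(b(-12) + (-131 - P(2, 0))) = 3392 - √(-4*(-12) + (-131 - (1 + 2 + 2*0))) = 3392 - √(48 + (-131 - (1 + 2 + 0))) = 3392 - √(48 + (-131 - 1*3)) = 3392 - √(48 + (-131 - 3)) = 3392 - √(48 - 134) = 3392 - √(-86) = 3392 - I*√86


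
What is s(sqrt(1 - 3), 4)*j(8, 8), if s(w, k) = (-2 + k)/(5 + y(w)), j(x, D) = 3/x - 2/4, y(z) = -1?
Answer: -1/16 ≈ -0.062500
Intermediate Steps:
j(x, D) = -1/2 + 3/x (j(x, D) = 3/x - 2*1/4 = 3/x - 1/2 = -1/2 + 3/x)
s(w, k) = -1/2 + k/4 (s(w, k) = (-2 + k)/(5 - 1) = (-2 + k)/4 = (-2 + k)*(1/4) = -1/2 + k/4)
s(sqrt(1 - 3), 4)*j(8, 8) = (-1/2 + (1/4)*4)*((1/2)*(6 - 1*8)/8) = (-1/2 + 1)*((1/2)*(1/8)*(6 - 8)) = ((1/2)*(1/8)*(-2))/2 = (1/2)*(-1/8) = -1/16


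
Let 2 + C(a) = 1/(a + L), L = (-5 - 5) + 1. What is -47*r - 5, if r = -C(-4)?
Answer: -1334/13 ≈ -102.62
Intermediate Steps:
L = -9 (L = -10 + 1 = -9)
C(a) = -2 + 1/(-9 + a) (C(a) = -2 + 1/(a - 9) = -2 + 1/(-9 + a))
r = 27/13 (r = -(19 - 2*(-4))/(-9 - 4) = -(19 + 8)/(-13) = -(-1)*27/13 = -1*(-27/13) = 27/13 ≈ 2.0769)
-47*r - 5 = -47*27/13 - 5 = -1269/13 - 5 = -1334/13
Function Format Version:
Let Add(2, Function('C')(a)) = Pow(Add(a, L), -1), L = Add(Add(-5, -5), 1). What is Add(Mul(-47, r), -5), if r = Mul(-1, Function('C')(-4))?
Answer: Rational(-1334, 13) ≈ -102.62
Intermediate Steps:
L = -9 (L = Add(-10, 1) = -9)
Function('C')(a) = Add(-2, Pow(Add(-9, a), -1)) (Function('C')(a) = Add(-2, Pow(Add(a, -9), -1)) = Add(-2, Pow(Add(-9, a), -1)))
r = Rational(27, 13) (r = Mul(-1, Mul(Pow(Add(-9, -4), -1), Add(19, Mul(-2, -4)))) = Mul(-1, Mul(Pow(-13, -1), Add(19, 8))) = Mul(-1, Mul(Rational(-1, 13), 27)) = Mul(-1, Rational(-27, 13)) = Rational(27, 13) ≈ 2.0769)
Add(Mul(-47, r), -5) = Add(Mul(-47, Rational(27, 13)), -5) = Add(Rational(-1269, 13), -5) = Rational(-1334, 13)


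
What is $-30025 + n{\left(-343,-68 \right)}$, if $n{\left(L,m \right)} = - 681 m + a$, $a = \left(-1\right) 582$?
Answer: $15701$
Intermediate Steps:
$a = -582$
$n{\left(L,m \right)} = -582 - 681 m$ ($n{\left(L,m \right)} = - 681 m - 582 = -582 - 681 m$)
$-30025 + n{\left(-343,-68 \right)} = -30025 - -45726 = -30025 + \left(-582 + 46308\right) = -30025 + 45726 = 15701$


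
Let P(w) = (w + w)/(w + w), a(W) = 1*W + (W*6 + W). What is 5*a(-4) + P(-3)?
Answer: -159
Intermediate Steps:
a(W) = 8*W (a(W) = W + (6*W + W) = W + 7*W = 8*W)
P(w) = 1 (P(w) = (2*w)/((2*w)) = (2*w)*(1/(2*w)) = 1)
5*a(-4) + P(-3) = 5*(8*(-4)) + 1 = 5*(-32) + 1 = -160 + 1 = -159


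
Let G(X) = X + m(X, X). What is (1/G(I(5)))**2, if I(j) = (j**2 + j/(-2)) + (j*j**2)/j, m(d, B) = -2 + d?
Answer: 1/8649 ≈ 0.00011562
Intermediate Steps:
I(j) = 2*j**2 - j/2 (I(j) = (j**2 - j/2) + j**3/j = (j**2 - j/2) + j**2 = 2*j**2 - j/2)
G(X) = -2 + 2*X (G(X) = X + (-2 + X) = -2 + 2*X)
(1/G(I(5)))**2 = (1/(-2 + 2*((1/2)*5*(-1 + 4*5))))**2 = (1/(-2 + 2*((1/2)*5*(-1 + 20))))**2 = (1/(-2 + 2*((1/2)*5*19)))**2 = (1/(-2 + 2*(95/2)))**2 = (1/(-2 + 95))**2 = (1/93)**2 = 1/8649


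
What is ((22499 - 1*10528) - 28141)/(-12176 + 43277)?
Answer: -770/1481 ≈ -0.51992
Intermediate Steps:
((22499 - 1*10528) - 28141)/(-12176 + 43277) = ((22499 - 10528) - 28141)/31101 = (11971 - 28141)*(1/31101) = -16170*1/31101 = -770/1481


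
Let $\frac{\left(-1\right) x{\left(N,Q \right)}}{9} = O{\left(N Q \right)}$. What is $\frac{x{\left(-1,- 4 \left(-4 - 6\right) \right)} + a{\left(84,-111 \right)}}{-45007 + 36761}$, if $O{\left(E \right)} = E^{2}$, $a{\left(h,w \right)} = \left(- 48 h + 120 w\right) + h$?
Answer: $\frac{2262}{589} \approx 3.8404$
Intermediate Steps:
$a{\left(h,w \right)} = - 47 h + 120 w$
$x{\left(N,Q \right)} = - 9 N^{2} Q^{2}$ ($x{\left(N,Q \right)} = - 9 \left(N Q\right)^{2} = - 9 N^{2} Q^{2}$)
$\frac{x{\left(-1,- 4 \left(-4 - 6\right) \right)} + a{\left(84,-111 \right)}}{-45007 + 36761} = \frac{- 9 \left(-1\right)^{2} \left(- 4 \left(-4 - 6\right)\right)^{2} + \left(\left(-47\right) 84 + 120 \left(-111\right)\right)}{-45007 + 36761} = \frac{\left(-9\right) 1 \left(\left(-4\right) \left(-10\right)\right)^{2} - 17268}{-8246} = \left(\left(-9\right) 1 \cdot 40^{2} - 17268\right) \left(- \frac{1}{8246}\right) = \left(\left(-9\right) 1 \cdot 1600 - 17268\right) \left(- \frac{1}{8246}\right) = \left(-14400 - 17268\right) \left(- \frac{1}{8246}\right) = \left(-31668\right) \left(- \frac{1}{8246}\right) = \frac{2262}{589}$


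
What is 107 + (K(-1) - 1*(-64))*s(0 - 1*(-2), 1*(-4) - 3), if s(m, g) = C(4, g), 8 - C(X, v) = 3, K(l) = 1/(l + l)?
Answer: 849/2 ≈ 424.50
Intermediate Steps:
K(l) = 1/(2*l)
C(X, v) = 5 (C(X, v) = 8 - 1*3 = 8 - 3 = 5)
s(m, g) = 5
107 + (K(-1) - 1*(-64))*s(0 - 1*(-2), 1*(-4) - 3) = 107 + ((½)/(-1) - 1*(-64))*5 = 107 + ((½)*(-1) + 64)*5 = 107 + (-½ + 64)*5 = 107 + (127/2)*5 = 107 + 635/2 = 849/2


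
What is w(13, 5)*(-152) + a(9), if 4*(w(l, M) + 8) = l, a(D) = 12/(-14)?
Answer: 5048/7 ≈ 721.14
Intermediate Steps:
a(D) = -6/7 (a(D) = 12*(-1/14) = -6/7)
w(l, M) = -8 + l/4
w(13, 5)*(-152) + a(9) = (-8 + (¼)*13)*(-152) - 6/7 = (-8 + 13/4)*(-152) - 6/7 = -19/4*(-152) - 6/7 = 722 - 6/7 = 5048/7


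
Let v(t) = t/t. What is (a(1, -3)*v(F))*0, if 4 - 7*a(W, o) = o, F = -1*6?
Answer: 0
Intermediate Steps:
F = -6
a(W, o) = 4/7 - o/7
v(t) = 1
(a(1, -3)*v(F))*0 = ((4/7 - 1/7*(-3))*1)*0 = ((4/7 + 3/7)*1)*0 = (1*1)*0 = 1*0 = 0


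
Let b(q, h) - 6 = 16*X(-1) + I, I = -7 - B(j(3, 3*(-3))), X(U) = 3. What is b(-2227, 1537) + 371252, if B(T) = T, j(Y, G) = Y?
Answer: 371296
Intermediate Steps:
I = -10 (I = -7 - 1*3 = -7 - 3 = -10)
b(q, h) = 44 (b(q, h) = 6 + (16*3 - 10) = 6 + (48 - 10) = 6 + 38 = 44)
b(-2227, 1537) + 371252 = 44 + 371252 = 371296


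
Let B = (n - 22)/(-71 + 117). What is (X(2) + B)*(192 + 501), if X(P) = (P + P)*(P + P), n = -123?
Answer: 409563/46 ≈ 8903.5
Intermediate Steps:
B = -145/46 (B = (-123 - 22)/(-71 + 117) = -145/46 ≈ -3.1522)
X(P) = 4*P**2 (X(P) = (2*P)*(2*P) = 4*P**2)
(X(2) + B)*(192 + 501) = (4*2**2 - 145/46)*(192 + 501) = (4*4 - 145/46)*693 = (16 - 145/46)*693 = (591/46)*693 = 409563/46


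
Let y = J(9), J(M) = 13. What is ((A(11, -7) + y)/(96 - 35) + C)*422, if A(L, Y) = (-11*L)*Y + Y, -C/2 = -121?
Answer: 6589530/61 ≈ 1.0803e+5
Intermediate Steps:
y = 13
C = 242 (C = -2*(-121) = 242)
A(L, Y) = Y - 11*L*Y (A(L, Y) = -11*L*Y + Y = Y - 11*L*Y)
((A(11, -7) + y)/(96 - 35) + C)*422 = ((-7*(1 - 11*11) + 13)/(96 - 35) + 242)*422 = ((-7*(1 - 121) + 13)/61 + 242)*422 = ((-7*(-120) + 13)*(1/61) + 242)*422 = ((840 + 13)*(1/61) + 242)*422 = (853*(1/61) + 242)*422 = (853/61 + 242)*422 = (15615/61)*422 = 6589530/61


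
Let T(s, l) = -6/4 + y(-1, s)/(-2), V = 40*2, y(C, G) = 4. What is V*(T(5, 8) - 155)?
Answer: -12680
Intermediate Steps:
V = 80
T(s, l) = -7/2 (T(s, l) = -6/4 + 4/(-2) = -6*¼ + 4*(-½) = -3/2 - 2 = -7/2)
V*(T(5, 8) - 155) = 80*(-7/2 - 155) = 80*(-317/2) = -12680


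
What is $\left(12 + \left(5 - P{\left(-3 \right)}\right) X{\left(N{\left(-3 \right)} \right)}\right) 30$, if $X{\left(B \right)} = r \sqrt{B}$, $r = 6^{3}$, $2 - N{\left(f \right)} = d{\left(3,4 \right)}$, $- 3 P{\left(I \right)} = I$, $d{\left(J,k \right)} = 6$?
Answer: $360 + 51840 i \approx 360.0 + 51840.0 i$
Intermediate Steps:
$P{\left(I \right)} = - \frac{I}{3}$
$N{\left(f \right)} = -4$ ($N{\left(f \right)} = 2 - 6 = -4$)
$r = 216$
$X{\left(B \right)} = 216 \sqrt{B}$
$\left(12 + \left(5 - P{\left(-3 \right)}\right) X{\left(N{\left(-3 \right)} \right)}\right) 30 = \left(12 + \left(5 - \left(- \frac{1}{3}\right) \left(-3\right)\right) 216 \sqrt{-4}\right) 30 = \left(12 + \left(5 - 1\right) 216 \cdot 2 i\right) 30 = \left(12 + \left(5 - 1\right) 432 i\right) 30 = \left(12 + 4 \cdot 432 i\right) 30 = \left(12 + 1728 i\right) 30 = 360 + 51840 i$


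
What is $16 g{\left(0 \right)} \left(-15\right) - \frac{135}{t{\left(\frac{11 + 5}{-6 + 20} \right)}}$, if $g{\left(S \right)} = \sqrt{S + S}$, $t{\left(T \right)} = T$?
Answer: $- \frac{945}{8} \approx -118.13$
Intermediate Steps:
$g{\left(S \right)} = \sqrt{2} \sqrt{S}$ ($g{\left(S \right)} = \sqrt{2 S} = \sqrt{2} \sqrt{S}$)
$16 g{\left(0 \right)} \left(-15\right) - \frac{135}{t{\left(\frac{11 + 5}{-6 + 20} \right)}} = 16 \sqrt{2} \sqrt{0} \left(-15\right) - \frac{135}{\left(11 + 5\right) \frac{1}{-6 + 20}} = 16 \sqrt{2} \cdot 0 \left(-15\right) - \frac{135}{16 \cdot \frac{1}{14}} = 16 \cdot 0 \left(-15\right) - \frac{135}{16 \cdot \frac{1}{14}} = 0 \left(-15\right) - \frac{135}{\frac{8}{7}} = 0 - \frac{945}{8} = - \frac{945}{8}$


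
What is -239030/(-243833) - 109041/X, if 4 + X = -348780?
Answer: 109957633673/85045049072 ≈ 1.2929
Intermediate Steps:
X = -348784 (X = -4 - 348780 = -348784)
-239030/(-243833) - 109041/X = -239030/(-243833) - 109041/(-348784) = -239030*(-1/243833) - 109041*(-1/348784) = 239030/243833 + 109041/348784 = 109957633673/85045049072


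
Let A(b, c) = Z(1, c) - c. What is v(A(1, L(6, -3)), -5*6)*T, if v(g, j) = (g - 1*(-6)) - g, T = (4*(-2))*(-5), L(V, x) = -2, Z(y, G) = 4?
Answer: 240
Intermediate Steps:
T = 40 (T = -8*(-5) = 40)
A(b, c) = 4 - c
v(g, j) = 6 (v(g, j) = (g + 6) - g = (6 + g) - g = 6)
v(A(1, L(6, -3)), -5*6)*T = 6*40 = 240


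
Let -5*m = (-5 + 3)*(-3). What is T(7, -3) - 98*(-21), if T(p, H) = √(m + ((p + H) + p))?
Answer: 2058 + 7*√5/5 ≈ 2061.1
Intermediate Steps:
m = -6/5 (m = -(-5 + 3)*(-3)/5 = -(-2)*(-3)/5 = -⅕*6 = -6/5 ≈ -1.2000)
T(p, H) = √(-6/5 + H + 2*p) (T(p, H) = √(-6/5 + ((p + H) + p)) = √(-6/5 + ((H + p) + p)) = √(-6/5 + (H + 2*p)) = √(-6/5 + H + 2*p))
T(7, -3) - 98*(-21) = √(-30 + 25*(-3) + 50*7)/5 - 98*(-21) = √(-30 - 75 + 350)/5 + 2058 = √245/5 + 2058 = (7*√5)/5 + 2058 = 7*√5/5 + 2058 = 2058 + 7*√5/5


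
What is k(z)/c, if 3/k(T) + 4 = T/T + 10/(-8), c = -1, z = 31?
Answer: 12/17 ≈ 0.70588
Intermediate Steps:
k(T) = -12/17 (k(T) = 3/(-4 + (T/T + 10/(-8))) = 3/(-4 + (1 + 10*(-⅛))) = 3/(-4 + (1 - 5/4)) = 3/(-4 - ¼) = 3/(-17/4) = 3*(-4/17) = -12/17)
k(z)/c = -12/17/(-1) = -12/17*(-1) = 12/17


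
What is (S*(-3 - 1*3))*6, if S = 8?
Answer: -288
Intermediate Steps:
(S*(-3 - 1*3))*6 = (8*(-3 - 1*3))*6 = (8*(-3 - 3))*6 = (8*(-6))*6 = -48*6 = -288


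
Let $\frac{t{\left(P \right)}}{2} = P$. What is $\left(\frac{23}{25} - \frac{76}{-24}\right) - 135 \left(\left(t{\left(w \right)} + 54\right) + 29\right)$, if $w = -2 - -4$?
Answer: $- \frac{1761137}{150} \approx -11741.0$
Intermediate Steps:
$w = 2$ ($w = -2 + 4 = 2$)
$t{\left(P \right)} = 2 P$
$\left(\frac{23}{25} - \frac{76}{-24}\right) - 135 \left(\left(t{\left(w \right)} + 54\right) + 29\right) = \left(\frac{23}{25} - \frac{76}{-24}\right) - 135 \left(\left(2 \cdot 2 + 54\right) + 29\right) = \left(23 \cdot \frac{1}{25} - - \frac{19}{6}\right) - 135 \left(\left(4 + 54\right) + 29\right) = \left(\frac{23}{25} + \frac{19}{6}\right) - 135 \left(58 + 29\right) = \frac{613}{150} - 11745 = - \frac{1761137}{150}$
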